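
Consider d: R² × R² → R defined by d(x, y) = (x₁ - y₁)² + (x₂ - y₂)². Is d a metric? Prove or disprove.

No. The squared Euclidean distance fails the triangle inequality. Counterexample: x = (0, 0), y = (1, 3), z = (2, 6). d(x,z) = 2² + 6² = 40, but d(x,y) + d(y,z) = (1² + 3²) + (1² + 3²) = 10 + 10 = 20. Since 40 > 20, the triangle inequality is violated. (Note: √d, the ordinary Euclidean distance, IS a metric.)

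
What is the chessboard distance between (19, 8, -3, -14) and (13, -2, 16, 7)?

max(|x_i - y_i|) = max(|19 - 13|, |8 - (-2)|, |-3 - 16|, |-14 - 7|) = max(6, 10, 19, 21) = 21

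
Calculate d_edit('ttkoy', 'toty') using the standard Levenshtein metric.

Let D[i][j] be the edit distance between the first i characters of 'ttkoy' and the first j characters of 'toty', with D[i][0] = i, D[0][j] = j, and D[i][j] = D[i-1][j-1] if the characters match, else 1 + min(D[i-1][j], D[i][j-1], D[i-1][j-1]). Filling the table (rows: prefixes of 'ttkoy', columns: prefixes of 'toty'):
     ε  t  o  t  y
  ε  0  1  2  3  4
  t  1  0  1  2  3
  t  2  1  1  1  2
  k  3  2  2  2  2
  o  4  3  2  3  3
  y  5  4  3  3  3
The bottom-right entry gives D[5][4] = 3, so no sequence of fewer than 3 edits works. Backtracking through the table gives one optimal edit sequence (3 edits):
  ttkoy → tkoy (del t @1)
  tkoy → tooy (sub k→o @2)
  tooy → toty (sub o→t @3)
Edit distance = 3.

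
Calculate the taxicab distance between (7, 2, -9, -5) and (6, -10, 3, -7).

Σ|x_i - y_i| = |7 - 6| + |2 - (-10)| + |-9 - 3| + |-5 - (-7)| = 1 + 12 + 12 + 2 = 27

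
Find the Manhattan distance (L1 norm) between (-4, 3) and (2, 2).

Σ|x_i - y_i| = |-4 - 2| + |3 - 2| = 6 + 1 = 7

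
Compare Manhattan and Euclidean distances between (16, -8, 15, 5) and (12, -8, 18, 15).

L1 = |16 - 12| + |-8 - (-8)| + |15 - 18| + |5 - 15| = 4 + 0 + 3 + 10 = 17
L2 = √(4² + 0² + 3² + 10²) = √125 ≈ 11.1803
L1 ≥ L2 always (equality iff movement is along one axis); L1 > L2 here.
Ratio L1/L2 = 17/√125 ≈ 1.5205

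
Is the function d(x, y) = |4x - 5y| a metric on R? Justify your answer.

No. d fails symmetry: d(8, 7) = |4·8 - 5·7| = |-3| = 3, but d(7, 8) = |4·7 - 5·8| = |-12| = 12. Since 3 ≠ 12, d(x,y) ≠ d(y,x) in general.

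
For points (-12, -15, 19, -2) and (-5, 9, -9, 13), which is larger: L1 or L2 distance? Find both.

L1 = |-12 - (-5)| + |-15 - 9| + |19 - (-9)| + |-2 - 13| = 7 + 24 + 28 + 15 = 74
L2 = √(7² + 24² + 28² + 15²) = √1634 ≈ 40.4228
L1 ≥ L2 always (equality iff movement is along one axis); L1 > L2 here.
Ratio L1/L2 = 74/√1634 ≈ 1.8307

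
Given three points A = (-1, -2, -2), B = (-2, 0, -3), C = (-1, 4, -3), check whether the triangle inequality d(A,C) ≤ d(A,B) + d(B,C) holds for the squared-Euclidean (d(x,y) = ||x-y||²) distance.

d(A,B) = 1² + 2² + 1² = 6, d(B,C) = 1² + 4² + 0² = 17, d(A,C) = 0² + 6² + 1² = 37.
d(A,C) = 37 > 6 + 17 = 23. Triangle inequality is VIOLATED. (Squared-Euclidean is not a metric — this is a counterexample.)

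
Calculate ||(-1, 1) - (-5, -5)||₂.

√(Σ(x_i - y_i)²) = √((-1 - (-5))² + (1 - (-5))²)
= √(4² + 6²) = √(16 + 36) = √52 ≈ 7.2111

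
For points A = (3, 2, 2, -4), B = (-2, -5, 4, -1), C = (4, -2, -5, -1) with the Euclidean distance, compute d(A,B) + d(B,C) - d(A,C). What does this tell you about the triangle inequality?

d(A,B) = √(5² + 7² + 2² + 3²) = √87 ≈ 9.3274, d(B,C) = √(6² + 3² + 9² + 0²) = √126 ≈ 11.225, d(A,C) = √(1² + 4² + 7² + 3²) = √75 ≈ 8.6603.
d(A,B) + d(B,C) - d(A,C) = 9.3274 + 11.225 - 8.6603 = 20.5524 - 8.6603 = 11.8921 (to 4 decimal places). This is ≥ 0, so the triangle inequality holds for these points.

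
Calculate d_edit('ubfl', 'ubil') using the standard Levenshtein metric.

Let D[i][j] be the edit distance between the first i characters of 'ubfl' and the first j characters of 'ubil', with D[i][0] = i, D[0][j] = j, and D[i][j] = D[i-1][j-1] if the characters match, else 1 + min(D[i-1][j], D[i][j-1], D[i-1][j-1]). Filling the table (rows: prefixes of 'ubfl', columns: prefixes of 'ubil'):
     ε  u  b  i  l
  ε  0  1  2  3  4
  u  1  0  1  2  3
  b  2  1  0  1  2
  f  3  2  1  1  2
  l  4  3  2  2  1
The bottom-right entry gives D[4][4] = 1, so no sequence of fewer than 1 edit works. Backtracking through the table gives one optimal edit sequence (1 edit):
  ubfl → ubil (sub f→i @3)
Edit distance = 1.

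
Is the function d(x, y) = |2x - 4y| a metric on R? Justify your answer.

No. d fails symmetry: d(8, 3) = |2·8 - 4·3| = |4| = 4, but d(3, 8) = |2·3 - 4·8| = |-26| = 26. Since 4 ≠ 26, d(x,y) ≠ d(y,x) in general.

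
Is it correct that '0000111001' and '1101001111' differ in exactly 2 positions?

Differing positions: 1, 2, 4, 5, 6, 8, 9. Hamming distance = 7, so the claim that d_H = 2 is false.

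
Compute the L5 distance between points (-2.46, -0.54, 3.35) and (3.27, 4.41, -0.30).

(Σ|x_i - y_i|^5)^(1/5) = (|-2.46 - 3.27|^5 + |-0.54 - 4.41|^5 + |3.35 - (-0.3)|^5)^(1/5)
= (5.73^5 + 4.95^5 + 3.65^5)^(1/5) ≈ (6176.9361 + 2971.8439 + 647.8349)^(1/5) = (9796.6149)^(1/5) ≈ 6.2837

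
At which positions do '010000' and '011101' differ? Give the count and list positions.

Differing positions: 3, 4, 6. Hamming distance = 3.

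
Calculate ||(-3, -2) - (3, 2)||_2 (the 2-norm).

(Σ|x_i - y_i|^2)^(1/2) = (|-3 - 3|^2 + |-2 - 2|^2)^(1/2)
= (6^2 + 4^2)^(1/2) = (36 + 16)^(1/2) = (52)^(1/2) ≈ 7.2111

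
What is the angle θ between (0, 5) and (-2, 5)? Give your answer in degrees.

With u = (0, 5), v = (-2, 5):
u·v = 0·(-2) + 5·5 = 0 + 25 = 25.
|u| = √(0² + 5²) = √25, |v| = √((-2)² + 5²) = √29, so |u||v| = √(25·29) = √725.
cos θ = (u·v)/(|u||v|) = 25/√725 ≈ 0.928477
θ = arccos(0.928477) ≈ 21.8°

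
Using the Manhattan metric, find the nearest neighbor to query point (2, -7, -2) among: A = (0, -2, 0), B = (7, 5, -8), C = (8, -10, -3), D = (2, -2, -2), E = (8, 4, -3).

Distances: d(A) = 9, d(B) = 23, d(C) = 10, d(D) = 5, d(E) = 18. Nearest: D = (2, -2, -2) with distance 5.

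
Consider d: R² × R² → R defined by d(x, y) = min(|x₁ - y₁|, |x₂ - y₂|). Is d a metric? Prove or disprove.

No. d fails identity of indiscernibles: take x = (-5, 0) and y = (-5, 7). Then d(x,y) = min(|-5 - (-5)|, |0 - 7|) = min(0, 7) = 0, yet x ≠ y.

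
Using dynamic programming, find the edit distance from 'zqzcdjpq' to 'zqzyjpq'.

Let D[i][j] be the edit distance between the first i characters of 'zqzcdjpq' and the first j characters of 'zqzyjpq', with D[i][0] = i, D[0][j] = j, and D[i][j] = D[i-1][j-1] if the characters match, else 1 + min(D[i-1][j], D[i][j-1], D[i-1][j-1]). Filling the table (rows: prefixes of 'zqzcdjpq', columns: prefixes of 'zqzyjpq'):
     ε  z  q  z  y  j  p  q
  ε  0  1  2  3  4  5  6  7
  z  1  0  1  2  3  4  5  6
  q  2  1  0  1  2  3  4  5
  z  3  2  1  0  1  2  3  4
  c  4  3  2  1  1  2  3  4
  d  5  4  3  2  2  2  3  4
  j  6  5  4  3  3  2  3  4
  p  7  6  5  4  4  3  2  3
  q  8  7  6  5  5  4  3  2
The bottom-right entry gives D[8][7] = 2, so no sequence of fewer than 2 edits works. Backtracking through the table gives one optimal edit sequence (2 edits):
  zqzcdjpq → zqzdjpq (del c @4)
  zqzdjpq → zqzyjpq (sub d→y @4)
Edit distance = 2.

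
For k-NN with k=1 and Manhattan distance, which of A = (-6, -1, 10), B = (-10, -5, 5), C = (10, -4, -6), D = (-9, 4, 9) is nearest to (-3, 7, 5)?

Distances: d(A) = 16, d(B) = 19, d(C) = 35, d(D) = 13. Nearest: D = (-9, 4, 9) with distance 13.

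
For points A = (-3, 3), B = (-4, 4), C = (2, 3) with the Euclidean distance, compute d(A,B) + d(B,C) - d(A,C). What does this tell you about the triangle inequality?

d(A,B) = √(1² + 1²) = √2 ≈ 1.4142, d(B,C) = √(6² + 1²) = √37 ≈ 6.0828, d(A,C) = √(5² + 0²) = √25 = 5.
d(A,B) + d(B,C) - d(A,C) = 1.4142 + 6.0828 - 5 = 7.497 - 5 = 2.497 (to 4 decimal places). This is ≥ 0, so the triangle inequality holds for these points.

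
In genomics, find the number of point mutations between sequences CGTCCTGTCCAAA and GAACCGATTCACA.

Differing positions: 1, 2, 3, 6, 7, 9, 12. Hamming distance = 7.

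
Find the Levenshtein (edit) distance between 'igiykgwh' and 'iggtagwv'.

Let D[i][j] be the edit distance between the first i characters of 'igiykgwh' and the first j characters of 'iggtagwv', with D[i][0] = i, D[0][j] = j, and D[i][j] = D[i-1][j-1] if the characters match, else 1 + min(D[i-1][j], D[i][j-1], D[i-1][j-1]). Filling the table (rows: prefixes of 'igiykgwh', columns: prefixes of 'iggtagwv'):
     ε  i  g  g  t  a  g  w  v
  ε  0  1  2  3  4  5  6  7  8
  i  1  0  1  2  3  4  5  6  7
  g  2  1  0  1  2  3  4  5  6
  i  3  2  1  1  2  3  4  5  6
  y  4  3  2  2  2  3  4  5  6
  k  5  4  3  3  3  3  4  5  6
  g  6  5  4  3  4  4  3  4  5
  w  7  6  5  4  4  5  4  3  4
  h  8  7  6  5  5  5  5  4  4
The bottom-right entry gives D[8][8] = 4, so no sequence of fewer than 4 edits works. Backtracking through the table gives one optimal edit sequence (4 edits):
  igiykgwh → iggykgwh (sub i→g @3)
  iggykgwh → iggtkgwh (sub y→t @4)
  iggtkgwh → iggtagwh (sub k→a @5)
  iggtagwh → iggtagwv (sub h→v @8)
Edit distance = 4.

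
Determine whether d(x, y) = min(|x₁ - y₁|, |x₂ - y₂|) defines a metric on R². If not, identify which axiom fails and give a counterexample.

No. d fails identity of indiscernibles: take x = (-4, 0) and y = (-4, 1). Then d(x,y) = min(|-4 - (-4)|, |0 - 1|) = min(0, 1) = 0, yet x ≠ y.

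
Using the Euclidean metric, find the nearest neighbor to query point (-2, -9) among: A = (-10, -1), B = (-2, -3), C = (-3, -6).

Distances: d(A) ≈ 11.3137, d(B) = 6, d(C) ≈ 3.1623. Nearest: C = (-3, -6) with distance 3.1623.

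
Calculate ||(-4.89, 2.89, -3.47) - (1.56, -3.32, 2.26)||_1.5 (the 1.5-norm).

(Σ|x_i - y_i|^1.5)^(1/1.5) = (|-4.89 - 1.56|^1.5 + |2.89 - (-3.32)|^1.5 + |-3.47 - 2.26|^1.5)^(1/1.5)
= (6.45^1.5 + 6.21^1.5 + 5.73^1.5)^(1/1.5) ≈ (16.381 + 15.4752 + 13.7161)^(1/1.5) = (45.5723)^(1/1.5) ≈ 12.7585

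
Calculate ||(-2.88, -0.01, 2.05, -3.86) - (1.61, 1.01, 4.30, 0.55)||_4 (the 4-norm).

(Σ|x_i - y_i|^4)^(1/4) = (|-2.88 - 1.61|^4 + |-0.01 - 1.01|^4 + |2.05 - 4.3|^4 + |-3.86 - 0.55|^4)^(1/4)
= (4.49^4 + 1.02^4 + 2.25^4 + 4.41^4)^(1/4) ≈ (406.4296 + 1.0824 + 25.6289 + 378.2286)^(1/4) = (811.3695)^(1/4) ≈ 5.3371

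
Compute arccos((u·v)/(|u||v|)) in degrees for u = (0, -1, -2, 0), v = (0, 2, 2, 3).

With u = (0, -1, -2, 0), v = (0, 2, 2, 3):
u·v = 0·0 + (-1)·2 + (-2)·2 + 0·3 = 0 + (-2) + (-4) + 0 = -6.
|u| = √(0² + (-1)² + (-2)² + 0²) = √5, |v| = √(0² + 2² + 2² + 3²) = √17, so |u||v| = √(5·17) = √85.
cos θ = (u·v)/(|u||v|) = -6/√85 ≈ -0.650791
θ = arccos(-0.650791) ≈ 130.6°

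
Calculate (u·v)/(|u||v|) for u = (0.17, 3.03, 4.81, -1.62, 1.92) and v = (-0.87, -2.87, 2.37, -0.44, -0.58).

With u = (0.17, 3.03, 4.81, -1.62, 1.92), v = (-0.87, -2.87, 2.37, -0.44, -0.58):
u·v = 0.17·(-0.87) + 3.03·(-2.87) + 4.81·2.37 + (-1.62)·(-0.44) + 1.92·(-0.58) = (-0.1479) + (-8.6961) + 11.3997 + 0.7128 + (-1.1136) = 2.1549.
|u| = √(0.17² + 3.03² + 4.81² + (-1.62)² + 1.92²) = √(0.0289 + 9.1809 + 23.1361 + 2.6244 + 3.6864) = √38.6567, |v| = √((-0.87)² + (-2.87)² + 2.37² + (-0.44)² + (-0.58)²) = √(0.7569 + 8.2369 + 5.6169 + 0.1936 + 0.3364) = √15.1407.
cos θ = (u·v)/(|u||v|) = 2.1549/(√38.6567·√15.1407) ≈ 0.0891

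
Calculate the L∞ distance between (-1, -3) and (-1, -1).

max(|x_i - y_i|) = max(|-1 - (-1)|, |-3 - (-1)|) = max(0, 2) = 2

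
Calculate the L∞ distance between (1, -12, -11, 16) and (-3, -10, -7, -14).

max(|x_i - y_i|) = max(|1 - (-3)|, |-12 - (-10)|, |-11 - (-7)|, |16 - (-14)|) = max(4, 2, 4, 30) = 30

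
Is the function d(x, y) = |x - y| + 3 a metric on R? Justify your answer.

No. d fails identity of indiscernibles (specifically d(x,x) = 0): d(-2, -2) = |-2 - (-2)| + 3 = 0 + 3 = 3 ≠ 0.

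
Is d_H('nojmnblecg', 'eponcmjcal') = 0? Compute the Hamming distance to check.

Differing positions: 1, 2, 3, 4, 5, 6, 7, 8, 9, 10. Hamming distance = 10, so the claim that d_H = 0 is false.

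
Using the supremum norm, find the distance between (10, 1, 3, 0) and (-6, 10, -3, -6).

max(|x_i - y_i|) = max(|10 - (-6)|, |1 - 10|, |3 - (-3)|, |0 - (-6)|) = max(16, 9, 6, 6) = 16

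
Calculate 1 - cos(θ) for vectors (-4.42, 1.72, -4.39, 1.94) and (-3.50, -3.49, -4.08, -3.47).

With u = (-4.42, 1.72, -4.39, 1.94), v = (-3.50, -3.49, -4.08, -3.47):
u·v = (-4.42)·(-3.5) + 1.72·(-3.49) + (-4.39)·(-4.08) + 1.94·(-3.47) = 15.47 + (-6.0028) + 17.9112 + (-6.7318) = 20.6466.
|u| = √((-4.42)² + 1.72² + (-4.39)² + 1.94²) = √(19.5364 + 2.9584 + 19.2721 + 3.7636) = √45.5305, |v| = √((-3.5)² + (-3.49)² + (-4.08)² + (-3.47)²) = √(12.25 + 12.1801 + 16.6464 + 12.0409) = √53.1174.
cos θ = (u·v)/(|u||v|) = 20.6466/(√45.5305·√53.1174) ≈ 0.4198
Cosine distance = 1 - cos θ ≈ 1 - 0.4198 = 0.5802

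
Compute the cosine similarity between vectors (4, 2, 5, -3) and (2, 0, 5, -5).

With u = (4, 2, 5, -3), v = (2, 0, 5, -5):
u·v = 4·2 + 2·0 + 5·5 + (-3)·(-5) = 8 + 0 + 25 + 15 = 48.
|u| = √(4² + 2² + 5² + (-3)²) = √54, |v| = √(2² + 0² + 5² + (-5)²) = √54, so |u||v| = √(54·54) = √2916 = 54.
cos θ = (u·v)/(|u||v|) = 48/54 ≈ 0.8889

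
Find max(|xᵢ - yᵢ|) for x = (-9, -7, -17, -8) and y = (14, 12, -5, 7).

max(|x_i - y_i|) = max(|-9 - 14|, |-7 - 12|, |-17 - (-5)|, |-8 - 7|) = max(23, 19, 12, 15) = 23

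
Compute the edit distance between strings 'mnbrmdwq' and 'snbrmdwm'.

Let D[i][j] be the edit distance between the first i characters of 'mnbrmdwq' and the first j characters of 'snbrmdwm', with D[i][0] = i, D[0][j] = j, and D[i][j] = D[i-1][j-1] if the characters match, else 1 + min(D[i-1][j], D[i][j-1], D[i-1][j-1]). Filling the table (rows: prefixes of 'mnbrmdwq', columns: prefixes of 'snbrmdwm'):
     ε  s  n  b  r  m  d  w  m
  ε  0  1  2  3  4  5  6  7  8
  m  1  1  2  3  4  4  5  6  7
  n  2  2  1  2  3  4  5  6  7
  b  3  3  2  1  2  3  4  5  6
  r  4  4  3  2  1  2  3  4  5
  m  5  5  4  3  2  1  2  3  4
  d  6  6  5  4  3  2  1  2  3
  w  7  7  6  5  4  3  2  1  2
  q  8  8  7  6  5  4  3  2  2
The bottom-right entry gives D[8][8] = 2, so no sequence of fewer than 2 edits works. Backtracking through the table gives one optimal edit sequence (2 edits):
  mnbrmdwq → snbrmdwq (sub m→s @1)
  snbrmdwq → snbrmdwm (sub q→m @8)
Edit distance = 2.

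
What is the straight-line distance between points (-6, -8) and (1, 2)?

√(Σ(x_i - y_i)²) = √((-6 - 1)² + (-8 - 2)²)
= √((-7)² + (-10)²) = √(49 + 100) = √149 ≈ 12.2066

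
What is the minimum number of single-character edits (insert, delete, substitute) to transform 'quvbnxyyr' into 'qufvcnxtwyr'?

Let D[i][j] be the edit distance between the first i characters of 'quvbnxyyr' and the first j characters of 'qufvcnxtwyr', with D[i][0] = i, D[0][j] = j, and D[i][j] = D[i-1][j-1] if the characters match, else 1 + min(D[i-1][j], D[i][j-1], D[i-1][j-1]). Filling the table (rows: prefixes of 'quvbnxyyr', columns: prefixes of 'qufvcnxtwyr'):
     ε  q  u  f  v  c  n  x  t  w  y  r
  ε  0  1  2  3  4  5  6  7  8  9 10 11
  q  1  0  1  2  3  4  5  6  7  8  9 10
  u  2  1  0  1  2  3  4  5  6  7  8  9
  v  3  2  1  1  1  2  3  4  5  6  7  8
  b  4  3  2  2  2  2  3  4  5  6  7  8
  n  5  4  3  3  3  3  2  3  4  5  6  7
  x  6  5  4  4  4  4  3  2  3  4  5  6
  y  7  6  5  5  5  5  4  3  3  4  4  5
  y  8  7  6  6  6  6  5  4  4  4  4  5
  r  9  8  7  7  7  7  6  5  5  5  5  4
The bottom-right entry gives D[9][11] = 4, so no sequence of fewer than 4 edits works. Backtracking through the table gives one optimal edit sequence (4 edits):
  quvbnxyyr → qufvbnxyyr (ins f @3)
  qufvbnxyyr → qufvcnxyyr (sub b→c @5)
  qufvcnxyyr → qufvcnxtyyr (ins t @8)
  qufvcnxtyyr → qufvcnxtwyr (sub y→w @9)
Edit distance = 4.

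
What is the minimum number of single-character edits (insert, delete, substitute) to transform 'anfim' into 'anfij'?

Let D[i][j] be the edit distance between the first i characters of 'anfim' and the first j characters of 'anfij', with D[i][0] = i, D[0][j] = j, and D[i][j] = D[i-1][j-1] if the characters match, else 1 + min(D[i-1][j], D[i][j-1], D[i-1][j-1]). Filling the table (rows: prefixes of 'anfim', columns: prefixes of 'anfij'):
     ε  a  n  f  i  j
  ε  0  1  2  3  4  5
  a  1  0  1  2  3  4
  n  2  1  0  1  2  3
  f  3  2  1  0  1  2
  i  4  3  2  1  0  1
  m  5  4  3  2  1  1
The bottom-right entry gives D[5][5] = 1, so no sequence of fewer than 1 edit works. Backtracking through the table gives one optimal edit sequence (1 edit):
  anfim → anfij (sub m→j @5)
Edit distance = 1.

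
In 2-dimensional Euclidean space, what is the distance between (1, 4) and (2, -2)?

√(Σ(x_i - y_i)²) = √((1 - 2)² + (4 - (-2))²)
= √((-1)² + 6²) = √(1 + 36) = √37 ≈ 6.0828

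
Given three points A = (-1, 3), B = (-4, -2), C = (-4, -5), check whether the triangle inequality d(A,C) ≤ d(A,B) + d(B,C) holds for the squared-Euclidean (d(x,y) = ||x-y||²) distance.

d(A,B) = 3² + 5² = 34, d(B,C) = 0² + 3² = 9, d(A,C) = 3² + 8² = 73.
d(A,C) = 73 > 34 + 9 = 43. Triangle inequality is VIOLATED. (Squared-Euclidean is not a metric — this is a counterexample.)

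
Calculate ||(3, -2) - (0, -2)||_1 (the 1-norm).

Σ|x_i - y_i| = |3 - 0| + |-2 - (-2)| = 3 + 0 = 3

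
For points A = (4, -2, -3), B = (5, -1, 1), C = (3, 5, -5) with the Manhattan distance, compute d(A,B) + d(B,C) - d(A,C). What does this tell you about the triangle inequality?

d(A,B) = 1 + 1 + 4 = 6, d(B,C) = 2 + 6 + 6 = 14, d(A,C) = 1 + 7 + 2 = 10.
d(A,B) + d(B,C) - d(A,C) = 6 + 14 - 10 = 20 - 10 = 10. This is ≥ 0, so the triangle inequality holds for these points.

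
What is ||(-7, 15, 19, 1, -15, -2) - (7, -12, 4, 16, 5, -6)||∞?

max(|x_i - y_i|) = max(|-7 - 7|, |15 - (-12)|, |19 - 4|, |1 - 16|, |-15 - 5|, |-2 - (-6)|) = max(14, 27, 15, 15, 20, 4) = 27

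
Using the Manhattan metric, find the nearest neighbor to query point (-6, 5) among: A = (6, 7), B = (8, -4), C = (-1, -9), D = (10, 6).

Distances: d(A) = 14, d(B) = 23, d(C) = 19, d(D) = 17. Nearest: A = (6, 7) with distance 14.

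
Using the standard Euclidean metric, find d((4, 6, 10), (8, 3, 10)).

√(Σ(x_i - y_i)²) = √((4 - 8)² + (6 - 3)² + (10 - 10)²)
= √((-4)² + 3² + 0²) = √(16 + 9 + 0) = √25 = 5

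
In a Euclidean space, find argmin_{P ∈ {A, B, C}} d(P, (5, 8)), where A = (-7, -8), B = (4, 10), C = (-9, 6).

Distances: d(A) = 20, d(B) ≈ 2.2361, d(C) ≈ 14.1421. Nearest: B = (4, 10) with distance 2.2361.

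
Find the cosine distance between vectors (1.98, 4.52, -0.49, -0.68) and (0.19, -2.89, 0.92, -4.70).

With u = (1.98, 4.52, -0.49, -0.68), v = (0.19, -2.89, 0.92, -4.70):
u·v = 1.98·0.19 + 4.52·(-2.89) + (-0.49)·0.92 + (-0.68)·(-4.7) = 0.3762 + (-13.0628) + (-0.4508) + 3.196 = -9.9414.
|u| = √(1.98² + 4.52² + (-0.49)² + (-0.68)²) = √(3.9204 + 20.4304 + 0.2401 + 0.4624) = √25.0533, |v| = √(0.19² + (-2.89)² + 0.92² + (-4.7)²) = √(0.0361 + 8.3521 + 0.8464 + 22.09) = √31.3246.
cos θ = (u·v)/(|u||v|) = -9.9414/(√25.0533·√31.3246) ≈ -0.3549
Cosine distance = 1 - cos θ ≈ 1 - (-0.3549) = 1.3549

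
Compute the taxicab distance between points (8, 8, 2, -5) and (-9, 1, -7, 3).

Σ|x_i - y_i| = |8 - (-9)| + |8 - 1| + |2 - (-7)| + |-5 - 3| = 17 + 7 + 9 + 8 = 41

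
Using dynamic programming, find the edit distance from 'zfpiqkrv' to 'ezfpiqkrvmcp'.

Let D[i][j] be the edit distance between the first i characters of 'zfpiqkrv' and the first j characters of 'ezfpiqkrvmcp', with D[i][0] = i, D[0][j] = j, and D[i][j] = D[i-1][j-1] if the characters match, else 1 + min(D[i-1][j], D[i][j-1], D[i-1][j-1]). Filling the table (rows: prefixes of 'zfpiqkrv', columns: prefixes of 'ezfpiqkrvmcp'):
     ε  e  z  f  p  i  q  k  r  v  m  c  p
  ε  0  1  2  3  4  5  6  7  8  9 10 11 12
  z  1  1  1  2  3  4  5  6  7  8  9 10 11
  f  2  2  2  1  2  3  4  5  6  7  8  9 10
  p  3  3  3  2  1  2  3  4  5  6  7  8  9
  i  4  4  4  3  2  1  2  3  4  5  6  7  8
  q  5  5  5  4  3  2  1  2  3  4  5  6  7
  k  6  6  6  5  4  3  2  1  2  3  4  5  6
  r  7  7  7  6  5  4  3  2  1  2  3  4  5
  v  8  8  8  7  6  5  4  3  2  1  2  3  4
The bottom-right entry gives D[8][12] = 4, so no sequence of fewer than 4 edits works. Backtracking through the table gives one optimal edit sequence (4 edits):
  zfpiqkrv → ezfpiqkrv (ins e @1)
  ezfpiqkrv → ezfpiqkrvm (ins m @10)
  ezfpiqkrvm → ezfpiqkrvmc (ins c @11)
  ezfpiqkrvmc → ezfpiqkrvmcp (ins p @12)
Edit distance = 4.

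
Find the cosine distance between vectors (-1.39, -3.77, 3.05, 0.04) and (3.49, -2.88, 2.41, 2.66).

With u = (-1.39, -3.77, 3.05, 0.04), v = (3.49, -2.88, 2.41, 2.66):
u·v = (-1.39)·3.49 + (-3.77)·(-2.88) + 3.05·2.41 + 0.04·2.66 = (-4.8511) + 10.8576 + 7.3505 + 0.1064 = 13.4634.
|u| = √((-1.39)² + (-3.77)² + 3.05² + 0.04²) = √(1.9321 + 14.2129 + 9.3025 + 0.0016) = √25.4491, |v| = √(3.49² + (-2.88)² + 2.41² + 2.66²) = √(12.1801 + 8.2944 + 5.8081 + 7.0756) = √33.3582.
cos θ = (u·v)/(|u||v|) = 13.4634/(√25.4491·√33.3582) ≈ 0.4621
Cosine distance = 1 - cos θ ≈ 1 - 0.4621 = 0.5379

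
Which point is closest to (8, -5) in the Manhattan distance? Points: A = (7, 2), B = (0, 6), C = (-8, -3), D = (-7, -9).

Distances: d(A) = 8, d(B) = 19, d(C) = 18, d(D) = 19. Nearest: A = (7, 2) with distance 8.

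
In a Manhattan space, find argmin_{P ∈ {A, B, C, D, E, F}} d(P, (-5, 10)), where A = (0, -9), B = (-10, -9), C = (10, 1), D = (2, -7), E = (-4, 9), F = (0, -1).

Distances: d(A) = 24, d(B) = 24, d(C) = 24, d(D) = 24, d(E) = 2, d(F) = 16. Nearest: E = (-4, 9) with distance 2.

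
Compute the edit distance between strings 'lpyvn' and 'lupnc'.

Let D[i][j] be the edit distance between the first i characters of 'lpyvn' and the first j characters of 'lupnc', with D[i][0] = i, D[0][j] = j, and D[i][j] = D[i-1][j-1] if the characters match, else 1 + min(D[i-1][j], D[i][j-1], D[i-1][j-1]). Filling the table (rows: prefixes of 'lpyvn', columns: prefixes of 'lupnc'):
     ε  l  u  p  n  c
  ε  0  1  2  3  4  5
  l  1  0  1  2  3  4
  p  2  1  1  1  2  3
  y  3  2  2  2  2  3
  v  4  3  3  3  3  3
  n  5  4  4  4  3  4
The bottom-right entry gives D[5][5] = 4, so no sequence of fewer than 4 edits works. Backtracking through the table gives one optimal edit sequence (4 edits):
  lpyvn → luyvn (sub p→u @2)
  luyvn → lupvn (sub y→p @3)
  lupvn → lupnn (sub v→n @4)
  lupnn → lupnc (sub n→c @5)
Edit distance = 4.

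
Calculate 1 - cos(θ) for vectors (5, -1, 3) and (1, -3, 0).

With u = (5, -1, 3), v = (1, -3, 0):
u·v = 5·1 + (-1)·(-3) + 3·0 = 5 + 3 + 0 = 8.
|u| = √(5² + (-1)² + 3²) = √35, |v| = √(1² + (-3)² + 0²) = √10, so |u||v| = √(35·10) = √350.
cos θ = (u·v)/(|u||v|) = 8/√350 ≈ 0.4276
Cosine distance = 1 - cos θ ≈ 1 - 0.4276 = 0.5724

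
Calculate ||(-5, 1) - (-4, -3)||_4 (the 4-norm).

(Σ|x_i - y_i|^4)^(1/4) = (|-5 - (-4)|^4 + |1 - (-3)|^4)^(1/4)
= (1^4 + 4^4)^(1/4) = (1 + 256)^(1/4) = (257)^(1/4) ≈ 4.0039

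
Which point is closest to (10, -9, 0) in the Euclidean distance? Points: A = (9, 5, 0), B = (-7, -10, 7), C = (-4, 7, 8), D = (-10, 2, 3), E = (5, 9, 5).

Distances: d(A) ≈ 14.0357, d(B) ≈ 18.412, d(C) ≈ 22.7156, d(D) ≈ 23.0217, d(E) ≈ 19.3391. Nearest: A = (9, 5, 0) with distance 14.0357.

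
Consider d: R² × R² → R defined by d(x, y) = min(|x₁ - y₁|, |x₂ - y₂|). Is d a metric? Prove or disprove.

No. d fails identity of indiscernibles: take x = (1, 0) and y = (1, 3). Then d(x,y) = min(|1 - 1|, |0 - 3|) = min(0, 3) = 0, yet x ≠ y.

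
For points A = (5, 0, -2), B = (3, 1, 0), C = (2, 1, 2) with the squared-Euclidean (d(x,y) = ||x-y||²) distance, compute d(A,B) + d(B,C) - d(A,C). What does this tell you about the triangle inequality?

d(A,B) = 2² + 1² + 2² = 9, d(B,C) = 1² + 0² + 2² = 5, d(A,C) = 3² + 1² + 4² = 26.
d(A,B) + d(B,C) - d(A,C) = 9 + 5 - 26 = 14 - 26 = -12. This is < 0, so the triangle inequality FAILS for these points (squared-Euclidean is not a metric).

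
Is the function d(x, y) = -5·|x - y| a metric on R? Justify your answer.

No. With c = -5 < 0, d fails non-negativity: d(8, 15) = -5·|8 - 15| = -5·7 = -35 < 0.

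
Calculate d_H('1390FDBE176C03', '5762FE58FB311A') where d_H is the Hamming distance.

Differing positions: 1, 2, 3, 4, 6, 7, 8, 9, 10, 11, 12, 13, 14. Hamming distance = 13.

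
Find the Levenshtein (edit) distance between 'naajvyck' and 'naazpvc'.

Let D[i][j] be the edit distance between the first i characters of 'naajvyck' and the first j characters of 'naazpvc', with D[i][0] = i, D[0][j] = j, and D[i][j] = D[i-1][j-1] if the characters match, else 1 + min(D[i-1][j], D[i][j-1], D[i-1][j-1]). Filling the table (rows: prefixes of 'naajvyck', columns: prefixes of 'naazpvc'):
     ε  n  a  a  z  p  v  c
  ε  0  1  2  3  4  5  6  7
  n  1  0  1  2  3  4  5  6
  a  2  1  0  1  2  3  4  5
  a  3  2  1  0  1  2  3  4
  j  4  3  2  1  1  2  3  4
  v  5  4  3  2  2  2  2  3
  y  6  5  4  3  3  3  3  3
  c  7  6  5  4  4  4  4  3
  k  8  7  6  5  5  5  5  4
The bottom-right entry gives D[8][7] = 4, so no sequence of fewer than 4 edits works. Backtracking through the table gives one optimal edit sequence (4 edits):
  naajvyck → naazvyck (sub j→z @4)
  naazvyck → naazpyck (sub v→p @5)
  naazpyck → naazpvck (sub y→v @6)
  naazpvck → naazpvc (del k @8)
Edit distance = 4.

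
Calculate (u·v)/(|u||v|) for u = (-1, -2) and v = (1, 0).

With u = (-1, -2), v = (1, 0):
u·v = (-1)·1 + (-2)·0 = (-1) + 0 = -1.
|u| = √((-1)² + (-2)²) = √5, |v| = √(1² + 0²) = √1, so |u||v| = √(5·1) = √5.
cos θ = (u·v)/(|u||v|) = -1/√5 ≈ -0.4472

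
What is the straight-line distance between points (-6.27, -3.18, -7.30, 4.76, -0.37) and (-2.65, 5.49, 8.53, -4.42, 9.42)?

√(Σ(x_i - y_i)²) = √((-6.27 - (-2.65))² + (-3.18 - 5.49)² + (-7.3 - 8.53)² + (4.76 - (-4.42))² + (-0.37 - 9.42)²)
= √((-3.62)² + (-8.67)² + (-15.83)² + 9.18² + (-9.79)²) = √(13.1044 + 75.1689 + 250.5889 + 84.2724 + 95.8441) = √518.9787 ≈ 22.7811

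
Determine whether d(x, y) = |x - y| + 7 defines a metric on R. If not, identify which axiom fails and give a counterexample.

No. d fails identity of indiscernibles (specifically d(x,x) = 0): d(-8, -8) = |-8 - (-8)| + 7 = 0 + 7 = 7 ≠ 0.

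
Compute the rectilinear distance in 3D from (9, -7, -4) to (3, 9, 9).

Σ|x_i - y_i| = |9 - 3| + |-7 - 9| + |-4 - 9| = 6 + 16 + 13 = 35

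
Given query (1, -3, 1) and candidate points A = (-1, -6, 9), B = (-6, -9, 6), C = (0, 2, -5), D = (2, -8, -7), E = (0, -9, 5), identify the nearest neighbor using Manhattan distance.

Distances: d(A) = 13, d(B) = 18, d(C) = 12, d(D) = 14, d(E) = 11. Nearest: E = (0, -9, 5) with distance 11.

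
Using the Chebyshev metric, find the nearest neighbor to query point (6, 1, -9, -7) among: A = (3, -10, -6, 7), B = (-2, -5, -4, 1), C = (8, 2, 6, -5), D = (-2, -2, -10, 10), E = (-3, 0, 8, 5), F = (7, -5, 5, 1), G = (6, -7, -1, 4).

Distances: d(A) = 14, d(B) = 8, d(C) = 15, d(D) = 17, d(E) = 17, d(F) = 14, d(G) = 11. Nearest: B = (-2, -5, -4, 1) with distance 8.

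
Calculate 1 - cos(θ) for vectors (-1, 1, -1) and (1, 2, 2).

With u = (-1, 1, -1), v = (1, 2, 2):
u·v = (-1)·1 + 1·2 + (-1)·2 = (-1) + 2 + (-2) = -1.
|u| = √((-1)² + 1² + (-1)²) = √3, |v| = √(1² + 2² + 2²) = √9, so |u||v| = √(3·9) = √27.
cos θ = (u·v)/(|u||v|) = -1/√27 ≈ -0.1925
Cosine distance = 1 - cos θ ≈ 1 - (-0.1925) = 1.1925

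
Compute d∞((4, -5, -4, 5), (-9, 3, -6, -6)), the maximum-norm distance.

max(|x_i - y_i|) = max(|4 - (-9)|, |-5 - 3|, |-4 - (-6)|, |5 - (-6)|) = max(13, 8, 2, 11) = 13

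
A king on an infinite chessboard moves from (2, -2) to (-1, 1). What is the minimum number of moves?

max(|x_i - y_i|) = max(|2 - (-1)|, |-2 - 1|) = max(3, 3) = 3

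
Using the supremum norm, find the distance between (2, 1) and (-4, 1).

max(|x_i - y_i|) = max(|2 - (-4)|, |1 - 1|) = max(6, 0) = 6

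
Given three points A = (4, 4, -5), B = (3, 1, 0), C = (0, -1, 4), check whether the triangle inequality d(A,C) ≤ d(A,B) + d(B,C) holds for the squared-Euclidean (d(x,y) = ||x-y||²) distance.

d(A,B) = 1² + 3² + 5² = 35, d(B,C) = 3² + 2² + 4² = 29, d(A,C) = 4² + 5² + 9² = 122.
d(A,C) = 122 > 35 + 29 = 64. Triangle inequality is VIOLATED. (Squared-Euclidean is not a metric — this is a counterexample.)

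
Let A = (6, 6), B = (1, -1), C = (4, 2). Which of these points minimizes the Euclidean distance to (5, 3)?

Distances: d(A) ≈ 3.1623, d(B) ≈ 5.6569, d(C) ≈ 1.4142. Nearest: C = (4, 2) with distance 1.4142.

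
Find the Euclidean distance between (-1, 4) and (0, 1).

√(Σ(x_i - y_i)²) = √((-1 - 0)² + (4 - 1)²)
= √((-1)² + 3²) = √(1 + 9) = √10 ≈ 3.1623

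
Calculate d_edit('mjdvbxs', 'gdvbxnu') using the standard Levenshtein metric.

Let D[i][j] be the edit distance between the first i characters of 'mjdvbxs' and the first j characters of 'gdvbxnu', with D[i][0] = i, D[0][j] = j, and D[i][j] = D[i-1][j-1] if the characters match, else 1 + min(D[i-1][j], D[i][j-1], D[i-1][j-1]). Filling the table (rows: prefixes of 'mjdvbxs', columns: prefixes of 'gdvbxnu'):
     ε  g  d  v  b  x  n  u
  ε  0  1  2  3  4  5  6  7
  m  1  1  2  3  4  5  6  7
  j  2  2  2  3  4  5  6  7
  d  3  3  2  3  4  5  6  7
  v  4  4  3  2  3  4  5  6
  b  5  5  4  3  2  3  4  5
  x  6  6  5  4  3  2  3  4
  s  7  7  6  5  4  3  3  4
The bottom-right entry gives D[7][7] = 4, so no sequence of fewer than 4 edits works. Backtracking through the table gives one optimal edit sequence (4 edits):
  mjdvbxs → jdvbxs (del m @1)
  jdvbxs → gdvbxs (sub j→g @1)
  gdvbxs → gdvbxns (ins n @6)
  gdvbxns → gdvbxnu (sub s→u @7)
Edit distance = 4.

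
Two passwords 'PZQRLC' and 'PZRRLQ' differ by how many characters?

Differing positions: 3, 6. Hamming distance = 2.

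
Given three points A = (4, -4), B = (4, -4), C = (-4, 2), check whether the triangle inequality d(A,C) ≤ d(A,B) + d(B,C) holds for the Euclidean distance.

d(A,B) = √(0² + 0²) = √0 = 0, d(B,C) = √(8² + 6²) = √100 = 10, d(A,C) = √(8² + 6²) = √100 = 10.
d(A,C) = 10 ≤ 0 + 10 = 10. Triangle inequality is satisfied.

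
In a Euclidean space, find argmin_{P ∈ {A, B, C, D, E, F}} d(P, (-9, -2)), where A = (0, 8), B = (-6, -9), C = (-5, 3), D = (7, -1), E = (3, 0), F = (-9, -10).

Distances: d(A) ≈ 13.4536, d(B) ≈ 7.6158, d(C) ≈ 6.4031, d(D) ≈ 16.0312, d(E) ≈ 12.1655, d(F) = 8. Nearest: C = (-5, 3) with distance 6.4031.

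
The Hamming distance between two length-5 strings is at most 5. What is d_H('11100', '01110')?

Differing positions: 1, 4. Hamming distance = 2. The maximum possible Hamming distance for length-5 strings is 5, so d_H/5 = 2/5 = 0.4.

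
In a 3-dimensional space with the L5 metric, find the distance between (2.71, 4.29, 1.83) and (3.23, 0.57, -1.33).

(Σ|x_i - y_i|^5)^(1/5) = (|2.71 - 3.23|^5 + |4.29 - 0.57|^5 + |1.83 - (-1.33)|^5)^(1/5)
= (0.52^5 + 3.72^5 + 3.16^5)^(1/5) ≈ (0.038 + 712.3849 + 315.0906)^(1/5) = (1027.5135)^(1/5) ≈ 4.0027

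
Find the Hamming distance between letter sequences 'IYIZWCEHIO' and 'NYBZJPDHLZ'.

Differing positions: 1, 3, 5, 6, 7, 9, 10. Hamming distance = 7.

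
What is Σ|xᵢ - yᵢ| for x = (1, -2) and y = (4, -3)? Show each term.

Σ|x_i - y_i| = |1 - 4| + |-2 - (-3)| = 3 + 1 = 4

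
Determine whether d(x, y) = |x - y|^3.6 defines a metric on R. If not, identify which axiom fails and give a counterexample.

No. d(x,y) = |x-y|^3.6 fails the triangle inequality since p = 3.6 > 1. Counterexample: x = 3, y = 7, z = 12. d(x,z) = |3 - 12|^3.6 = 9^3.6 ≈ 2724.4136, but d(x,y) + d(y,z) = 4^3.6 + 5^3.6 ≈ 147.0334 + 328.316 = 475.3494. Since 2724.4136 > 475.3494, the triangle inequality is violated.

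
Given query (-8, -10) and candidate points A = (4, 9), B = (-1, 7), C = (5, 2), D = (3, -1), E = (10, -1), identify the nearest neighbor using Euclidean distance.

Distances: d(A) ≈ 22.4722, d(B) ≈ 18.3848, d(C) ≈ 17.6918, d(D) ≈ 14.2127, d(E) ≈ 20.1246. Nearest: D = (3, -1) with distance 14.2127.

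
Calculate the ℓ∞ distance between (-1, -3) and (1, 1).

max(|x_i - y_i|) = max(|-1 - 1|, |-3 - 1|) = max(2, 4) = 4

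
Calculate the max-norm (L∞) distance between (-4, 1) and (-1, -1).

max(|x_i - y_i|) = max(|-4 - (-1)|, |1 - (-1)|) = max(3, 2) = 3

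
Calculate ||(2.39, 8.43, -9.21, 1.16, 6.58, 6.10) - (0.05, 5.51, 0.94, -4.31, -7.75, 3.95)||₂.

√(Σ(x_i - y_i)²) = √((2.39 - 0.05)² + (8.43 - 5.51)² + (-9.21 - 0.94)² + (1.16 - (-4.31))² + (6.58 - (-7.75))² + (6.1 - 3.95)²)
= √(2.34² + 2.92² + (-10.15)² + 5.47² + 14.33² + 2.15²) = √(5.4756 + 8.5264 + 103.0225 + 29.9209 + 205.3489 + 4.6225) = √356.9168 ≈ 18.8922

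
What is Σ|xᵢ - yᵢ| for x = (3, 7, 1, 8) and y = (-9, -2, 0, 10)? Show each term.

Σ|x_i - y_i| = |3 - (-9)| + |7 - (-2)| + |1 - 0| + |8 - 10| = 12 + 9 + 1 + 2 = 24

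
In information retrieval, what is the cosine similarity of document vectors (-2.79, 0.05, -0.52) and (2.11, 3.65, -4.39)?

With u = (-2.79, 0.05, -0.52), v = (2.11, 3.65, -4.39):
u·v = (-2.79)·2.11 + 0.05·3.65 + (-0.52)·(-4.39) = (-5.8869) + 0.1825 + 2.2828 = -3.4216.
|u| = √((-2.79)² + 0.05² + (-0.52)²) = √(7.7841 + 0.0025 + 0.2704) = √8.057, |v| = √(2.11² + 3.65² + (-4.39)²) = √(4.4521 + 13.3225 + 19.2721) = √37.0467.
cos θ = (u·v)/(|u||v|) = -3.4216/(√8.057·√37.0467) ≈ -0.198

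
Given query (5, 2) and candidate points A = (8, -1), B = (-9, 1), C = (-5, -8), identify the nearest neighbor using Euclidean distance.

Distances: d(A) ≈ 4.2426, d(B) ≈ 14.0357, d(C) ≈ 14.1421. Nearest: A = (8, -1) with distance 4.2426.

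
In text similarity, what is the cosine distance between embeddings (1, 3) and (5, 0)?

With u = (1, 3), v = (5, 0):
u·v = 1·5 + 3·0 = 5 + 0 = 5.
|u| = √(1² + 3²) = √10, |v| = √(5² + 0²) = √25, so |u||v| = √(10·25) = √250.
cos θ = (u·v)/(|u||v|) = 5/√250 ≈ 0.3162
Cosine distance = 1 - cos θ ≈ 1 - 0.3162 = 0.6838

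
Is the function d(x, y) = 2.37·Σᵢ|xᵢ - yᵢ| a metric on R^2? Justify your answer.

Yes. The L1 (Manhattan) norm induces a metric on R^2, and multiplying a metric by a positive constant 2.37 > 0 preserves all four axioms: non-negativity (2.37·||x-y|| ≥ 0), identity (2.37·||x-y|| = 0 ⟺ ||x-y|| = 0 ⟺ x = y), symmetry (||x-y|| = ||y-x||), and the triangle inequality (2.37·||x-z|| ≤ 2.37·||x-y|| + 2.37·||y-z||). So d is a metric.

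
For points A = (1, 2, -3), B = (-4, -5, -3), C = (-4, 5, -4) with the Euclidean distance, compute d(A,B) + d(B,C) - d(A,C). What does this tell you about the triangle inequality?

d(A,B) = √(5² + 7² + 0²) = √74 ≈ 8.6023, d(B,C) = √(0² + 10² + 1²) = √101 ≈ 10.0499, d(A,C) = √(5² + 3² + 1²) = √35 ≈ 5.9161.
d(A,B) + d(B,C) - d(A,C) = 8.6023 + 10.0499 - 5.9161 = 18.6522 - 5.9161 = 12.7361 (to 4 decimal places). This is ≥ 0, so the triangle inequality holds for these points.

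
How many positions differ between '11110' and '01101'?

Differing positions: 1, 4, 5. Hamming distance = 3.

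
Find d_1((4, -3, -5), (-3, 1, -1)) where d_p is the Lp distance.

Σ|x_i - y_i| = |4 - (-3)| + |-3 - 1| + |-5 - (-1)| = 7 + 4 + 4 = 15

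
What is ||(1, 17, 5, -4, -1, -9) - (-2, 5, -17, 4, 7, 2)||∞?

max(|x_i - y_i|) = max(|1 - (-2)|, |17 - 5|, |5 - (-17)|, |-4 - 4|, |-1 - 7|, |-9 - 2|) = max(3, 12, 22, 8, 8, 11) = 22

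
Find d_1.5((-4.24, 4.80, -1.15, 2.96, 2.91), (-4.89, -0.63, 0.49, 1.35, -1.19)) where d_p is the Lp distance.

(Σ|x_i - y_i|^1.5)^(1/1.5) = (|-4.24 - (-4.89)|^1.5 + |4.8 - (-0.63)|^1.5 + |-1.15 - 0.49|^1.5 + |2.96 - 1.35|^1.5 + |2.91 - (-1.19)|^1.5)^(1/1.5)
= (0.65^1.5 + 5.43^1.5 + 1.64^1.5 + 1.61^1.5 + 4.1^1.5)^(1/1.5) ≈ (0.524 + 12.6532 + 2.1002 + 2.0429 + 8.3019)^(1/1.5) = (25.6222)^(1/1.5) ≈ 8.6912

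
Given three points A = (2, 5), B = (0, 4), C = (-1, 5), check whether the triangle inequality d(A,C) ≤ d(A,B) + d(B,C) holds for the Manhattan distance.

d(A,B) = 2 + 1 = 3, d(B,C) = 1 + 1 = 2, d(A,C) = 3 + 0 = 3.
d(A,C) = 3 ≤ 3 + 2 = 5. Triangle inequality is satisfied.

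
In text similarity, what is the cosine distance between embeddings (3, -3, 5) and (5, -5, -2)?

With u = (3, -3, 5), v = (5, -5, -2):
u·v = 3·5 + (-3)·(-5) + 5·(-2) = 15 + 15 + (-10) = 20.
|u| = √(3² + (-3)² + 5²) = √43, |v| = √(5² + (-5)² + (-2)²) = √54, so |u||v| = √(43·54) = √2322.
cos θ = (u·v)/(|u||v|) = 20/√2322 ≈ 0.415
Cosine distance = 1 - cos θ ≈ 1 - 0.415 = 0.585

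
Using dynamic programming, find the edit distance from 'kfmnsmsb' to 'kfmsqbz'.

Let D[i][j] be the edit distance between the first i characters of 'kfmnsmsb' and the first j characters of 'kfmsqbz', with D[i][0] = i, D[0][j] = j, and D[i][j] = D[i-1][j-1] if the characters match, else 1 + min(D[i-1][j], D[i][j-1], D[i-1][j-1]). Filling the table (rows: prefixes of 'kfmnsmsb', columns: prefixes of 'kfmsqbz'):
     ε  k  f  m  s  q  b  z
  ε  0  1  2  3  4  5  6  7
  k  1  0  1  2  3  4  5  6
  f  2  1  0  1  2  3  4  5
  m  3  2  1  0  1  2  3  4
  n  4  3  2  1  1  2  3  4
  s  5  4  3  2  1  2  3  4
  m  6  5  4  3  2  2  3  4
  s  7  6  5  4  3  3  3  4
  b  8  7  6  5  4  4  3  4
The bottom-right entry gives D[8][7] = 4, so no sequence of fewer than 4 edits works. Backtracking through the table gives one optimal edit sequence (4 edits):
  kfmnsmsb → kfmsmsb (del n @4)
  kfmsmsb → kfmsqsb (sub m→q @5)
  kfmsqsb → kfmsqbb (sub s→b @6)
  kfmsqbb → kfmsqbz (sub b→z @7)
Edit distance = 4.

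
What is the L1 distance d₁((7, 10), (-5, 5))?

Σ|x_i - y_i| = |7 - (-5)| + |10 - 5| = 12 + 5 = 17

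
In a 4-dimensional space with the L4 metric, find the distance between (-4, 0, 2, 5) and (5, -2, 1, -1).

(Σ|x_i - y_i|^4)^(1/4) = (|-4 - 5|^4 + |0 - (-2)|^4 + |2 - 1|^4 + |5 - (-1)|^4)^(1/4)
= (9^4 + 2^4 + 1^4 + 6^4)^(1/4) = (6561 + 16 + 1 + 1296)^(1/4) = (7874)^(1/4) ≈ 9.42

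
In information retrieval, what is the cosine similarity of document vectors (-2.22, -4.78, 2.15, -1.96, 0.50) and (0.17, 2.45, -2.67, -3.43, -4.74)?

With u = (-2.22, -4.78, 2.15, -1.96, 0.50), v = (0.17, 2.45, -2.67, -3.43, -4.74):
u·v = (-2.22)·0.17 + (-4.78)·2.45 + 2.15·(-2.67) + (-1.96)·(-3.43) + 0.5·(-4.74) = (-0.3774) + (-11.711) + (-5.7405) + 6.7228 + (-2.37) = -13.4761.
|u| = √((-2.22)² + (-4.78)² + 2.15² + (-1.96)² + 0.5²) = √(4.9284 + 22.8484 + 4.6225 + 3.8416 + 0.25) = √36.4909, |v| = √(0.17² + 2.45² + (-2.67)² + (-3.43)² + (-4.74)²) = √(0.0289 + 6.0025 + 7.1289 + 11.7649 + 22.4676) = √47.3928.
cos θ = (u·v)/(|u||v|) = -13.4761/(√36.4909·√47.3928) ≈ -0.3241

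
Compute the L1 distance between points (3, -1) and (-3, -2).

Σ|x_i - y_i| = |3 - (-3)| + |-1 - (-2)| = 6 + 1 = 7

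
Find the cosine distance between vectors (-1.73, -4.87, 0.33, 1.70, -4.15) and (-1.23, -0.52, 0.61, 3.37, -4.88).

With u = (-1.73, -4.87, 0.33, 1.70, -4.15), v = (-1.23, -0.52, 0.61, 3.37, -4.88):
u·v = (-1.73)·(-1.23) + (-4.87)·(-0.52) + 0.33·0.61 + 1.7·3.37 + (-4.15)·(-4.88) = 2.1279 + 2.5324 + 0.2013 + 5.729 + 20.252 = 30.8426.
|u| = √((-1.73)² + (-4.87)² + 0.33² + 1.7² + (-4.15)²) = √(2.9929 + 23.7169 + 0.1089 + 2.89 + 17.2225) = √46.9312, |v| = √((-1.23)² + (-0.52)² + 0.61² + 3.37² + (-4.88)²) = √(1.5129 + 0.2704 + 0.3721 + 11.3569 + 23.8144) = √37.3267.
cos θ = (u·v)/(|u||v|) = 30.8426/(√46.9312·√37.3267) ≈ 0.7369
Cosine distance = 1 - cos θ ≈ 1 - 0.7369 = 0.2631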